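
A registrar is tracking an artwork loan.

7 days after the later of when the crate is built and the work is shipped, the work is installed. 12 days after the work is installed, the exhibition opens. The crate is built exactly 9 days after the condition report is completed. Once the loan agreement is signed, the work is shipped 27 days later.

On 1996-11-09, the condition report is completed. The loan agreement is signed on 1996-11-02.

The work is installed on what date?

1996-12-06

The condition report is completed: Nov 9, 1996.
The crate is built: Nov 9, 1996 + 9 days = Nov 18, 1996.
The loan agreement is signed: Nov 2, 1996.
The work is shipped: Nov 2, 1996 + 27 days = Nov 29, 1996.
Both prerequisites met — the crate is built (Nov 18, 1996), the work is shipped (Nov 29, 1996); the later is Nov 29, 1996.
The work is installed: Nov 29, 1996 + 7 days = Dec 6, 1996.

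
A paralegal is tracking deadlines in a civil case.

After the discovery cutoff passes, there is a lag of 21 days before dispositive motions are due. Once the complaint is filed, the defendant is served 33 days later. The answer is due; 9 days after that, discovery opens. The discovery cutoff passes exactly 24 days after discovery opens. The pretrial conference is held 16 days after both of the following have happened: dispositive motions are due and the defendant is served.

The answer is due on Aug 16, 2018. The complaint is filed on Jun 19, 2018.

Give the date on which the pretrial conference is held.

Oct 25, 2018

The answer is due: Aug 16, 2018.
Discovery opens: Aug 16, 2018 + 9 days = Aug 25, 2018.
The discovery cutoff passes: Aug 25, 2018 + 24 days = Sep 18, 2018.
Dispositive motions are due: Sep 18, 2018 + 21 days = Oct 9, 2018.
The complaint is filed: Jun 19, 2018.
The defendant is served: Jun 19, 2018 + 33 days = Jul 22, 2018.
Both prerequisites met — dispositive motions are due (Oct 9, 2018), the defendant is served (Jul 22, 2018); the later is Oct 9, 2018.
The pretrial conference is held: Oct 9, 2018 + 16 days = Oct 25, 2018.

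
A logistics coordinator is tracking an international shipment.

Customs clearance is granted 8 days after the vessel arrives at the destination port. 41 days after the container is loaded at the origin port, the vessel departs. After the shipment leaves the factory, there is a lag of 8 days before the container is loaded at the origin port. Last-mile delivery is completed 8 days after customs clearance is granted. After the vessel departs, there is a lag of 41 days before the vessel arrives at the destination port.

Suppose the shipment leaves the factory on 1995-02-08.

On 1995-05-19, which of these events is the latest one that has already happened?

The shipment leaves the factory: Feb 8, 1995.
The container is loaded at the origin port: Feb 8, 1995 + 8 days = Feb 16, 1995.
The vessel departs: Feb 16, 1995 + 41 days = Mar 29, 1995.
The vessel arrives at the destination port: Mar 29, 1995 + 41 days = May 9, 1995.
Customs clearance is granted: May 9, 1995 + 8 days = May 17, 1995.
Last-mile delivery is completed: May 17, 1995 + 8 days = May 25, 1995.
May 19, 1995 falls between when customs clearance is granted (May 17, 1995) and when last-mile delivery is completed (May 25, 1995).

Customs clearance is granted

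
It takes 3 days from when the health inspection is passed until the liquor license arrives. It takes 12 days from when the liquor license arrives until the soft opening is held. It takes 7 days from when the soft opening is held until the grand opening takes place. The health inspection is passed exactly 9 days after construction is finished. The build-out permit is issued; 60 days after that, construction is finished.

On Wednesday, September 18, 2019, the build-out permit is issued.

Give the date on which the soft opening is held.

Wednesday, December 11, 2019

The build-out permit is issued: Sep 18, 2019.
Construction is finished: Sep 18, 2019 + 60 days = Nov 17, 2019.
The health inspection is passed: Nov 17, 2019 + 9 days = Nov 26, 2019.
The liquor license arrives: Nov 26, 2019 + 3 days = Nov 29, 2019.
The soft opening is held: Nov 29, 2019 + 12 days = Dec 11, 2019.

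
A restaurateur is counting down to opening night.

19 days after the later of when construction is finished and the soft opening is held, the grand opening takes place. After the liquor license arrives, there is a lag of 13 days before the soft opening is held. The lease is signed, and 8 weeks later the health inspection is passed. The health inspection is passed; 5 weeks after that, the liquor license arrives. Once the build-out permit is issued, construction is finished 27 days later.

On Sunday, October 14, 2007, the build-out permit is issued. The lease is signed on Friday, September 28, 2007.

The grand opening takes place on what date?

The build-out permit is issued: Oct 14, 2007.
Construction is finished: Oct 14, 2007 + 27 days = Nov 10, 2007.
The lease is signed: Sep 28, 2007.
The health inspection is passed: Sep 28, 2007 + 8 weeks = Nov 23, 2007.
The liquor license arrives: Nov 23, 2007 + 5 weeks = Dec 28, 2007.
The soft opening is held: Dec 28, 2007 + 13 days = Jan 10, 2008.
Both prerequisites met — construction is finished (Nov 10, 2007), the soft opening is held (Jan 10, 2008); the later is Jan 10, 2008.
The grand opening takes place: Jan 10, 2008 + 19 days = Jan 29, 2008.

Tuesday, January 29, 2008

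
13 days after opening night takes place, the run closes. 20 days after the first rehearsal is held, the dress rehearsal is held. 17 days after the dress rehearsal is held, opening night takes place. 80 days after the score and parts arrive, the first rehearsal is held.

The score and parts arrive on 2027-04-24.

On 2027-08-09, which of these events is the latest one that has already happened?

The score and parts arrive: Apr 24, 2027.
The first rehearsal is held: Apr 24, 2027 + 80 days = Jul 13, 2027.
The dress rehearsal is held: Jul 13, 2027 + 20 days = Aug 2, 2027.
Opening night takes place: Aug 2, 2027 + 17 days = Aug 19, 2027.
The run closes: Aug 19, 2027 + 13 days = Sep 1, 2027.
Aug 9, 2027 falls between when the dress rehearsal is held (Aug 2, 2027) and when opening night takes place (Aug 19, 2027).

The dress rehearsal is held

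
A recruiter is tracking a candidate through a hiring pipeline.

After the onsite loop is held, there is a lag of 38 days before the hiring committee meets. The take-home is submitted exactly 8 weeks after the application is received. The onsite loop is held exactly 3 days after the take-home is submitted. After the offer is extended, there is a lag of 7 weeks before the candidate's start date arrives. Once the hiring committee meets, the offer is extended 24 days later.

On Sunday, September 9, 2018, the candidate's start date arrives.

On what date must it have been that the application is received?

The candidate's start date arrives: Sep 9, 2018.
The offer is extended: Sep 9, 2018 − 7 weeks = Jul 22, 2018.
The hiring committee meets: Jul 22, 2018 − 24 days = Jun 28, 2018.
The onsite loop is held: Jun 28, 2018 − 38 days = May 21, 2018.
The take-home is submitted: May 21, 2018 − 3 days = May 18, 2018.
The application is received: May 18, 2018 − 8 weeks = Mar 23, 2018.

Friday, March 23, 2018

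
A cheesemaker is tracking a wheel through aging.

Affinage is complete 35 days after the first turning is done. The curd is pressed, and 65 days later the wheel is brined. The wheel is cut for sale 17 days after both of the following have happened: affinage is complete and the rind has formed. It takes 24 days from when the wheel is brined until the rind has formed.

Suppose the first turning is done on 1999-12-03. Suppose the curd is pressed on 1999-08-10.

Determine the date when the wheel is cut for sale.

The first turning is done: Dec 3, 1999.
Affinage is complete: Dec 3, 1999 + 35 days = Jan 7, 2000.
The curd is pressed: Aug 10, 1999.
The wheel is brined: Aug 10, 1999 + 65 days = Oct 14, 1999.
The rind has formed: Oct 14, 1999 + 24 days = Nov 7, 1999.
Both prerequisites met — affinage is complete (Jan 7, 2000), the rind has formed (Nov 7, 1999); the later is Jan 7, 2000.
The wheel is cut for sale: Jan 7, 2000 + 17 days = Jan 24, 2000.

2000-01-24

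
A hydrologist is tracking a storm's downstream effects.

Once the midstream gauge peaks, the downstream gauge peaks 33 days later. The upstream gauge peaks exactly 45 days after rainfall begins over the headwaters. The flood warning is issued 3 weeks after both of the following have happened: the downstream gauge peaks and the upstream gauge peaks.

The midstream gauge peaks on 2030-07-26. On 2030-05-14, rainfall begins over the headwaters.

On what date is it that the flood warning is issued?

The midstream gauge peaks: Jul 26, 2030.
The downstream gauge peaks: Jul 26, 2030 + 33 days = Aug 28, 2030.
Rainfall begins over the headwaters: May 14, 2030.
The upstream gauge peaks: May 14, 2030 + 45 days = Jun 28, 2030.
Both prerequisites met — the downstream gauge peaks (Aug 28, 2030), the upstream gauge peaks (Jun 28, 2030); the later is Aug 28, 2030.
The flood warning is issued: Aug 28, 2030 + 3 weeks = Sep 18, 2030.

2030-09-18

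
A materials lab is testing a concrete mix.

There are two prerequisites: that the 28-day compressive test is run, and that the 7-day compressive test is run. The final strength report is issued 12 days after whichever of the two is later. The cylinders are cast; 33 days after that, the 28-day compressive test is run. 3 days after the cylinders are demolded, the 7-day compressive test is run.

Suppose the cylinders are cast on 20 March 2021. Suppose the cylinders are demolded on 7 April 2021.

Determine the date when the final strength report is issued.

4 May 2021

The cylinders are cast: Mar 20, 2021.
The 28-day compressive test is run: Mar 20, 2021 + 33 days = Apr 22, 2021.
The cylinders are demolded: Apr 7, 2021.
The 7-day compressive test is run: Apr 7, 2021 + 3 days = Apr 10, 2021.
Both prerequisites met — the 28-day compressive test is run (Apr 22, 2021), the 7-day compressive test is run (Apr 10, 2021); the later is Apr 22, 2021.
The final strength report is issued: Apr 22, 2021 + 12 days = May 4, 2021.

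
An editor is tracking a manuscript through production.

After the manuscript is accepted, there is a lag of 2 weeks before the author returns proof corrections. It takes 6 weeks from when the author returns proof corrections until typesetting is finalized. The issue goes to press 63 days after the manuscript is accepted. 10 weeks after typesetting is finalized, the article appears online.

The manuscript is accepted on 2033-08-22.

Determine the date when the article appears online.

The manuscript is accepted: Aug 22, 2033.
The author returns proof corrections: Aug 22, 2033 + 2 weeks = Sep 5, 2033.
Typesetting is finalized: Sep 5, 2033 + 6 weeks = Oct 17, 2033.
The article appears online: Oct 17, 2033 + 10 weeks = Dec 26, 2033.

2033-12-26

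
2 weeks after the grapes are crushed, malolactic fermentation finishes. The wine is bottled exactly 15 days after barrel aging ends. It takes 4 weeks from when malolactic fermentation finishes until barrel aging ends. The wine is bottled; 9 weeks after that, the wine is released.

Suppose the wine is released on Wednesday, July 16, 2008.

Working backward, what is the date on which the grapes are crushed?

The wine is released: Jul 16, 2008.
The wine is bottled: Jul 16, 2008 − 9 weeks = May 14, 2008.
Barrel aging ends: May 14, 2008 − 15 days = Apr 29, 2008.
Malolactic fermentation finishes: Apr 29, 2008 − 4 weeks = Apr 1, 2008.
The grapes are crushed: Apr 1, 2008 − 2 weeks = Mar 18, 2008.

Tuesday, March 18, 2008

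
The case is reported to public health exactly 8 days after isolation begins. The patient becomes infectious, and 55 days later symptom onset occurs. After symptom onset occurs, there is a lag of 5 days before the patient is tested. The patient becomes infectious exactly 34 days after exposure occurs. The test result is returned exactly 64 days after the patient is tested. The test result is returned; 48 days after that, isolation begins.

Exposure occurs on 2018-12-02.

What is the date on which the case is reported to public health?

2019-07-04

Exposure occurs: Dec 2, 2018.
The patient becomes infectious: Dec 2, 2018 + 34 days = Jan 5, 2019.
Symptom onset occurs: Jan 5, 2019 + 55 days = Mar 1, 2019.
The patient is tested: Mar 1, 2019 + 5 days = Mar 6, 2019.
The test result is returned: Mar 6, 2019 + 64 days = May 9, 2019.
Isolation begins: May 9, 2019 + 48 days = Jun 26, 2019.
The case is reported to public health: Jun 26, 2019 + 8 days = Jul 4, 2019.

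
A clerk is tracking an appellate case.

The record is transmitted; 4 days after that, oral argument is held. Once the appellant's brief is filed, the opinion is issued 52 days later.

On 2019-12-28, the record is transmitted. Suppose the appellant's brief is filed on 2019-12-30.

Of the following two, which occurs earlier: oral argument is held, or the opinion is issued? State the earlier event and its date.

The record is transmitted: Dec 28, 2019.
Oral argument is held: Dec 28, 2019 + 4 days = Jan 1, 2020.
The appellant's brief is filed: Dec 30, 2019.
The opinion is issued: Dec 30, 2019 + 52 days = Feb 20, 2020.
Comparing: oral argument is held on Jan 1, 2020 vs the opinion is issued on Feb 20, 2020. Earlier: oral argument is held.

Oral argument is held — 2020-01-01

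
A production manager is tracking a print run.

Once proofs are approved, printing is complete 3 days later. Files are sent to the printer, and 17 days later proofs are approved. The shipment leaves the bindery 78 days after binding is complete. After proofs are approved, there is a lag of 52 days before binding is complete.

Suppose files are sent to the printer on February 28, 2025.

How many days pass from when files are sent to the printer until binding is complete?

69 days

Causal path: files are sent to the printer → proofs are approved → binding is complete.
Total delay along the path: 17 + 52 = 69 days.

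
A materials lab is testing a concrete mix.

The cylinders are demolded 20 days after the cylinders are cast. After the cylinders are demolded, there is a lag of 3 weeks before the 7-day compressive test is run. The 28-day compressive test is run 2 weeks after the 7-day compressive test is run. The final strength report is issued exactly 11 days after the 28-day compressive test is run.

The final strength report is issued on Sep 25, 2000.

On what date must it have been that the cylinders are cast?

Jul 21, 2000

The final strength report is issued: Sep 25, 2000.
The 28-day compressive test is run: Sep 25, 2000 − 11 days = Sep 14, 2000.
The 7-day compressive test is run: Sep 14, 2000 − 2 weeks = Aug 31, 2000.
The cylinders are demolded: Aug 31, 2000 − 3 weeks = Aug 10, 2000.
The cylinders are cast: Aug 10, 2000 − 20 days = Jul 21, 2000.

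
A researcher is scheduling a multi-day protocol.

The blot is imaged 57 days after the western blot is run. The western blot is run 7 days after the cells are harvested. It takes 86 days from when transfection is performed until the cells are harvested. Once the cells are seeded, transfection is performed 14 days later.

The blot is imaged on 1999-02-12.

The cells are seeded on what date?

1998-09-01

The blot is imaged: Feb 12, 1999.
The western blot is run: Feb 12, 1999 − 57 days = Dec 17, 1998.
The cells are harvested: Dec 17, 1998 − 7 days = Dec 10, 1998.
Transfection is performed: Dec 10, 1998 − 86 days = Sep 15, 1998.
The cells are seeded: Sep 15, 1998 − 14 days = Sep 1, 1998.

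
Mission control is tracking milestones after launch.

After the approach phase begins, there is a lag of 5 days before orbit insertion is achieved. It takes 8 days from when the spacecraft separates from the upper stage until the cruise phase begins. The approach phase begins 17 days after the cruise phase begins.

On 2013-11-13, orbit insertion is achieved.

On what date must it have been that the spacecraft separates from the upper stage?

2013-10-14

Orbit insertion is achieved: Nov 13, 2013.
The approach phase begins: Nov 13, 2013 − 5 days = Nov 8, 2013.
The cruise phase begins: Nov 8, 2013 − 17 days = Oct 22, 2013.
The spacecraft separates from the upper stage: Oct 22, 2013 − 8 days = Oct 14, 2013.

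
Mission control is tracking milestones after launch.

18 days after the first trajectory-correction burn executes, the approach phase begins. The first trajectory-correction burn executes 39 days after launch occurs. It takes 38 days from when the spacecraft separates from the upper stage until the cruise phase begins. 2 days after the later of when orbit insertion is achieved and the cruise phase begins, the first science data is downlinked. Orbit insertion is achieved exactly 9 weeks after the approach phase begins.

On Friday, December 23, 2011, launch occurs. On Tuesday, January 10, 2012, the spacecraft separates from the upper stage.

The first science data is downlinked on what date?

Launch occurs: Dec 23, 2011.
The first trajectory-correction burn executes: Dec 23, 2011 + 39 days = Jan 31, 2012.
The approach phase begins: Jan 31, 2012 + 18 days = Feb 18, 2012.
Orbit insertion is achieved: Feb 18, 2012 + 9 weeks = Apr 21, 2012.
The spacecraft separates from the upper stage: Jan 10, 2012.
The cruise phase begins: Jan 10, 2012 + 38 days = Feb 17, 2012.
Both prerequisites met — orbit insertion is achieved (Apr 21, 2012), the cruise phase begins (Feb 17, 2012); the later is Apr 21, 2012.
The first science data is downlinked: Apr 21, 2012 + 2 days = Apr 23, 2012.

Monday, April 23, 2012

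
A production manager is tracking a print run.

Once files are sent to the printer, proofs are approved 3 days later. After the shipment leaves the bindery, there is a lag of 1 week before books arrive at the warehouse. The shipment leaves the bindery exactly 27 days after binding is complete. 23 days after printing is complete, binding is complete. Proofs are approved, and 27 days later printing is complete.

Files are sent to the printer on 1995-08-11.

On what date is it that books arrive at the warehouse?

1995-11-06

Files are sent to the printer: Aug 11, 1995.
Proofs are approved: Aug 11, 1995 + 3 days = Aug 14, 1995.
Printing is complete: Aug 14, 1995 + 27 days = Sep 10, 1995.
Binding is complete: Sep 10, 1995 + 23 days = Oct 3, 1995.
The shipment leaves the bindery: Oct 3, 1995 + 27 days = Oct 30, 1995.
Books arrive at the warehouse: Oct 30, 1995 + 1 week = Nov 6, 1995.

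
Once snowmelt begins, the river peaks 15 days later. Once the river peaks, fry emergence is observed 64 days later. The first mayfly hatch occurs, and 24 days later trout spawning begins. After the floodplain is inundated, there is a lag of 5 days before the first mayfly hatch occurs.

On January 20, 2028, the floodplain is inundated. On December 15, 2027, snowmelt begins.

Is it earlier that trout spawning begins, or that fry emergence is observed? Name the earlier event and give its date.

The floodplain is inundated: Jan 20, 2028.
The first mayfly hatch occurs: Jan 20, 2028 + 5 days = Jan 25, 2028.
Trout spawning begins: Jan 25, 2028 + 24 days = Feb 18, 2028.
Snowmelt begins: Dec 15, 2027.
The river peaks: Dec 15, 2027 + 15 days = Dec 30, 2027.
Fry emergence is observed: Dec 30, 2027 + 64 days = Mar 3, 2028.
Comparing: trout spawning begins on Feb 18, 2028 vs fry emergence is observed on Mar 3, 2028. Earlier: trout spawning begins.

Trout spawning begins — February 18, 2028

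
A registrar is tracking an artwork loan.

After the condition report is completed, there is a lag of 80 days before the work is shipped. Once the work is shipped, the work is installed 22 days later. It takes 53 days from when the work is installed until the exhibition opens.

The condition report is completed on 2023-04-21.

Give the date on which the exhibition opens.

The condition report is completed: Apr 21, 2023.
The work is shipped: Apr 21, 2023 + 80 days = Jul 10, 2023.
The work is installed: Jul 10, 2023 + 22 days = Aug 1, 2023.
The exhibition opens: Aug 1, 2023 + 53 days = Sep 23, 2023.

2023-09-23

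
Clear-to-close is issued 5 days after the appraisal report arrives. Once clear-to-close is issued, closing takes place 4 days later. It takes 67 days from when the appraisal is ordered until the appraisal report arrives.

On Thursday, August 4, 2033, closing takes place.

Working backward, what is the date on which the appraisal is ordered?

Closing takes place: Aug 4, 2033.
Clear-to-close is issued: Aug 4, 2033 − 4 days = Jul 31, 2033.
The appraisal report arrives: Jul 31, 2033 − 5 days = Jul 26, 2033.
The appraisal is ordered: Jul 26, 2033 − 67 days = May 20, 2033.

Friday, May 20, 2033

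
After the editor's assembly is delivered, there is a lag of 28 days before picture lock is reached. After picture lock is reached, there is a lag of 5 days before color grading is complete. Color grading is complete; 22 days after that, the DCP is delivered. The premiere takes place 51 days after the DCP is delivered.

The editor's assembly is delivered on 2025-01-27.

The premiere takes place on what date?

The editor's assembly is delivered: Jan 27, 2025.
Picture lock is reached: Jan 27, 2025 + 28 days = Feb 24, 2025.
Color grading is complete: Feb 24, 2025 + 5 days = Mar 1, 2025.
The DCP is delivered: Mar 1, 2025 + 22 days = Mar 23, 2025.
The premiere takes place: Mar 23, 2025 + 51 days = May 13, 2025.

2025-05-13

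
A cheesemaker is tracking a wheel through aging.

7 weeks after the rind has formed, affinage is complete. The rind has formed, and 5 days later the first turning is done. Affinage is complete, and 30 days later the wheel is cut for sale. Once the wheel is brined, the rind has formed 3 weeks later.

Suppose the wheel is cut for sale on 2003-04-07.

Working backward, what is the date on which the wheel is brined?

2002-12-28

The wheel is cut for sale: Apr 7, 2003.
Affinage is complete: Apr 7, 2003 − 30 days = Mar 8, 2003.
The rind has formed: Mar 8, 2003 − 7 weeks = Jan 18, 2003.
The wheel is brined: Jan 18, 2003 − 3 weeks = Dec 28, 2002.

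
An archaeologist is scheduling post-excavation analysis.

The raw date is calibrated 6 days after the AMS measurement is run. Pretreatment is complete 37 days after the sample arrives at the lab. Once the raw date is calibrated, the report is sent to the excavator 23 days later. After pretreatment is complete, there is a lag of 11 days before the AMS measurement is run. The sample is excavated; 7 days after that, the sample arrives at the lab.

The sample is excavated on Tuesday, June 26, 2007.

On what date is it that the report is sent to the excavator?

Tuesday, September 18, 2007

The sample is excavated: Jun 26, 2007.
The sample arrives at the lab: Jun 26, 2007 + 7 days = Jul 3, 2007.
Pretreatment is complete: Jul 3, 2007 + 37 days = Aug 9, 2007.
The AMS measurement is run: Aug 9, 2007 + 11 days = Aug 20, 2007.
The raw date is calibrated: Aug 20, 2007 + 6 days = Aug 26, 2007.
The report is sent to the excavator: Aug 26, 2007 + 23 days = Sep 18, 2007.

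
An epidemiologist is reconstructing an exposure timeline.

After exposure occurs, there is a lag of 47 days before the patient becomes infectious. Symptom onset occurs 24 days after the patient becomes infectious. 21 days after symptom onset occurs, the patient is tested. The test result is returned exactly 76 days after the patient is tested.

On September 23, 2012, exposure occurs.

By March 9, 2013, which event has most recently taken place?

The patient is tested

Exposure occurs: Sep 23, 2012.
The patient becomes infectious: Sep 23, 2012 + 47 days = Nov 9, 2012.
Symptom onset occurs: Nov 9, 2012 + 24 days = Dec 3, 2012.
The patient is tested: Dec 3, 2012 + 21 days = Dec 24, 2012.
The test result is returned: Dec 24, 2012 + 76 days = Mar 10, 2013.
Mar 9, 2013 falls between when the patient is tested (Dec 24, 2012) and when the test result is returned (Mar 10, 2013).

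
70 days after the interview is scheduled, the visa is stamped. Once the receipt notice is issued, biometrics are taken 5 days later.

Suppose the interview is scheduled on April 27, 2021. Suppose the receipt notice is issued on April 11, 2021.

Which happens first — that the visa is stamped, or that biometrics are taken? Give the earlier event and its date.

The interview is scheduled: Apr 27, 2021.
The visa is stamped: Apr 27, 2021 + 70 days = Jul 6, 2021.
The receipt notice is issued: Apr 11, 2021.
Biometrics are taken: Apr 11, 2021 + 5 days = Apr 16, 2021.
Comparing: the visa is stamped on Jul 6, 2021 vs biometrics are taken on Apr 16, 2021. Earlier: biometrics are taken.

Biometrics are taken — April 16, 2021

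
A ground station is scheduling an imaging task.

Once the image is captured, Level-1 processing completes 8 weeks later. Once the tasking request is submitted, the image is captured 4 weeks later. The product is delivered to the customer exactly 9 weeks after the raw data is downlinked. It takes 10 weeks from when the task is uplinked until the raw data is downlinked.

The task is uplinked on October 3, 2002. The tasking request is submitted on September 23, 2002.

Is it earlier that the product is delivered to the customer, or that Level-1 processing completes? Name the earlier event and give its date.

Level-1 processing completes — December 16, 2002

The task is uplinked: Oct 3, 2002.
The raw data is downlinked: Oct 3, 2002 + 10 weeks = Dec 12, 2002.
The product is delivered to the customer: Dec 12, 2002 + 9 weeks = Feb 13, 2003.
The tasking request is submitted: Sep 23, 2002.
The image is captured: Sep 23, 2002 + 4 weeks = Oct 21, 2002.
Level-1 processing completes: Oct 21, 2002 + 8 weeks = Dec 16, 2002.
Comparing: the product is delivered to the customer on Feb 13, 2003 vs Level-1 processing completes on Dec 16, 2002. Earlier: Level-1 processing completes.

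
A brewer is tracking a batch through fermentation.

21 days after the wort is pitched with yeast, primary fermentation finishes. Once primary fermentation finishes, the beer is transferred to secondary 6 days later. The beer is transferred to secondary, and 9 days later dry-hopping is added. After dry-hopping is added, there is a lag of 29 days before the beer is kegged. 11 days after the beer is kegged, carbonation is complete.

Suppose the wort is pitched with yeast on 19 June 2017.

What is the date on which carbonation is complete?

The wort is pitched with yeast: Jun 19, 2017.
Primary fermentation finishes: Jun 19, 2017 + 21 days = Jul 10, 2017.
The beer is transferred to secondary: Jul 10, 2017 + 6 days = Jul 16, 2017.
Dry-hopping is added: Jul 16, 2017 + 9 days = Jul 25, 2017.
The beer is kegged: Jul 25, 2017 + 29 days = Aug 23, 2017.
Carbonation is complete: Aug 23, 2017 + 11 days = Sep 3, 2017.

3 September 2017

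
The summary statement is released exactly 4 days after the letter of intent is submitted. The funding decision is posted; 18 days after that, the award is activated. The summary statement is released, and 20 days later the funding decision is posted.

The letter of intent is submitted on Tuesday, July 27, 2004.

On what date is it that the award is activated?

The letter of intent is submitted: Jul 27, 2004.
The summary statement is released: Jul 27, 2004 + 4 days = Jul 31, 2004.
The funding decision is posted: Jul 31, 2004 + 20 days = Aug 20, 2004.
The award is activated: Aug 20, 2004 + 18 days = Sep 7, 2004.

Tuesday, September 7, 2004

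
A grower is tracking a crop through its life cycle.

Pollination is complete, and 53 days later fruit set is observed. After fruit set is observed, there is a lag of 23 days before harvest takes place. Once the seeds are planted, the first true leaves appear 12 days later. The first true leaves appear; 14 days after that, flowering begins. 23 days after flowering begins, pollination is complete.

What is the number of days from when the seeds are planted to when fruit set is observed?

Causal path: the seeds are planted → the first true leaves appear → flowering begins → pollination is complete → fruit set is observed.
Total delay along the path: 12 + 14 + 23 + 53 = 102 days.

102 days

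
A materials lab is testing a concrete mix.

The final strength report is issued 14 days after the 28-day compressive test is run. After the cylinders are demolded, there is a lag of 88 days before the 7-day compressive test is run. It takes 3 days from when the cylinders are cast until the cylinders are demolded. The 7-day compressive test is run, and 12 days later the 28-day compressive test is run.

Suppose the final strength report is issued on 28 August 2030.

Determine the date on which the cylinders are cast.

The final strength report is issued: Aug 28, 2030.
The 28-day compressive test is run: Aug 28, 2030 − 14 days = Aug 14, 2030.
The 7-day compressive test is run: Aug 14, 2030 − 12 days = Aug 2, 2030.
The cylinders are demolded: Aug 2, 2030 − 88 days = May 6, 2030.
The cylinders are cast: May 6, 2030 − 3 days = May 3, 2030.

3 May 2030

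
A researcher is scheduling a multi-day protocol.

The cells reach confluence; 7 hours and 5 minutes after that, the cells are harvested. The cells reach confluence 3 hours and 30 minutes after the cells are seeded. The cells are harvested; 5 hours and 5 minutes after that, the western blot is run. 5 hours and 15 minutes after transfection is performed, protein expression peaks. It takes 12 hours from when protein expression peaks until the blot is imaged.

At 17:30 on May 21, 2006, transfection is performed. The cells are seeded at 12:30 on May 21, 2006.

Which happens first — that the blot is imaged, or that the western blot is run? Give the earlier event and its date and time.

The western blot is run — 04:10 on May 22, 2006

Transfection is performed: 17:30 May 21, 2006.
Protein expression peaks: 17:30 May 21, 2006 + 5h15m = 22:45 May 21, 2006.
The blot is imaged: 22:45 May 21, 2006 + 12h = 10:45 May 22, 2006.
The cells are seeded: 12:30 May 21, 2006.
The cells reach confluence: 12:30 May 21, 2006 + 3h30m = 16:00 May 21, 2006.
The cells are harvested: 16:00 May 21, 2006 + 7h05m = 23:05 May 21, 2006.
The western blot is run: 23:05 May 21, 2006 + 5h05m = 04:10 May 22, 2006.
Comparing: the blot is imaged at 10:45 May 22, 2006 vs the western blot is run at 04:10 May 22, 2006. Earlier: the western blot is run.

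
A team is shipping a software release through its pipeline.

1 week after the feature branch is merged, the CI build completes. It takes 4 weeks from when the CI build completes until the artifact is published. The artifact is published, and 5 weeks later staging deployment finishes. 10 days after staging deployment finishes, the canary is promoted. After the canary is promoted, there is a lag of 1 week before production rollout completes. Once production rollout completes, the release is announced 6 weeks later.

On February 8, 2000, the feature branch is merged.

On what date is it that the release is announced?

The feature branch is merged: Feb 8, 2000.
The CI build completes: Feb 8, 2000 + 1 week = Feb 15, 2000.
The artifact is published: Feb 15, 2000 + 4 weeks = Mar 14, 2000.
Staging deployment finishes: Mar 14, 2000 + 5 weeks = Apr 18, 2000.
The canary is promoted: Apr 18, 2000 + 10 days = Apr 28, 2000.
Production rollout completes: Apr 28, 2000 + 1 week = May 5, 2000.
The release is announced: May 5, 2000 + 6 weeks = Jun 16, 2000.

June 16, 2000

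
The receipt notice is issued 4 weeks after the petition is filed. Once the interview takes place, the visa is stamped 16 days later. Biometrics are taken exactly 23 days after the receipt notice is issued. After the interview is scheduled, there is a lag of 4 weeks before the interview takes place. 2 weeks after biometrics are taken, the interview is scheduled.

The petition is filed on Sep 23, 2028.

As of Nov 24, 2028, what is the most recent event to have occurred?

The petition is filed: Sep 23, 2028.
The receipt notice is issued: Sep 23, 2028 + 4 weeks = Oct 21, 2028.
Biometrics are taken: Oct 21, 2028 + 23 days = Nov 13, 2028.
The interview is scheduled: Nov 13, 2028 + 2 weeks = Nov 27, 2028.
The interview takes place: Nov 27, 2028 + 4 weeks = Dec 25, 2028.
The visa is stamped: Dec 25, 2028 + 16 days = Jan 10, 2029.
Nov 24, 2028 falls between when biometrics are taken (Nov 13, 2028) and when the interview is scheduled (Nov 27, 2028).

Biometrics are taken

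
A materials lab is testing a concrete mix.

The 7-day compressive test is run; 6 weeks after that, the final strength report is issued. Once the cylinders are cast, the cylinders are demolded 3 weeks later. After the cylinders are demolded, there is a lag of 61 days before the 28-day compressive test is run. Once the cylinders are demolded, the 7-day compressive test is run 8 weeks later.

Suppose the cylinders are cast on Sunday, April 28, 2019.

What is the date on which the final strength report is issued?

The cylinders are cast: Apr 28, 2019.
The cylinders are demolded: Apr 28, 2019 + 3 weeks = May 19, 2019.
The 7-day compressive test is run: May 19, 2019 + 8 weeks = Jul 14, 2019.
The final strength report is issued: Jul 14, 2019 + 6 weeks = Aug 25, 2019.

Sunday, August 25, 2019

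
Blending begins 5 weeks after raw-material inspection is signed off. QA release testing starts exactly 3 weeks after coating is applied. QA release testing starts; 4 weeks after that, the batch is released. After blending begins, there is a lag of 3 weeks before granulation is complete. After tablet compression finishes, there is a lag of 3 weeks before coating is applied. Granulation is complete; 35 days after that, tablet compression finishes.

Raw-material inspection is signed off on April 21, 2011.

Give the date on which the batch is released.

September 29, 2011

Raw-material inspection is signed off: Apr 21, 2011.
Blending begins: Apr 21, 2011 + 5 weeks = May 26, 2011.
Granulation is complete: May 26, 2011 + 3 weeks = Jun 16, 2011.
Tablet compression finishes: Jun 16, 2011 + 35 days = Jul 21, 2011.
Coating is applied: Jul 21, 2011 + 3 weeks = Aug 11, 2011.
QA release testing starts: Aug 11, 2011 + 3 weeks = Sep 1, 2011.
The batch is released: Sep 1, 2011 + 4 weeks = Sep 29, 2011.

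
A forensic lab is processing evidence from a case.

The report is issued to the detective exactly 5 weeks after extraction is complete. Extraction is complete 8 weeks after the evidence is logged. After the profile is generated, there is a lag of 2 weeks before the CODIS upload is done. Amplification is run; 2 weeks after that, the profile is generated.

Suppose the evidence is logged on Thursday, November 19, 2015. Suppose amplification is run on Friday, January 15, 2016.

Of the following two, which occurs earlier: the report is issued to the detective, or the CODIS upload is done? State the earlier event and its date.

The evidence is logged: Nov 19, 2015.
Extraction is complete: Nov 19, 2015 + 8 weeks = Jan 14, 2016.
The report is issued to the detective: Jan 14, 2016 + 5 weeks = Feb 18, 2016.
Amplification is run: Jan 15, 2016.
The profile is generated: Jan 15, 2016 + 2 weeks = Jan 29, 2016.
The CODIS upload is done: Jan 29, 2016 + 2 weeks = Feb 12, 2016.
Comparing: the report is issued to the detective on Feb 18, 2016 vs the CODIS upload is done on Feb 12, 2016. Earlier: the CODIS upload is done.

The CODIS upload is done — Friday, February 12, 2016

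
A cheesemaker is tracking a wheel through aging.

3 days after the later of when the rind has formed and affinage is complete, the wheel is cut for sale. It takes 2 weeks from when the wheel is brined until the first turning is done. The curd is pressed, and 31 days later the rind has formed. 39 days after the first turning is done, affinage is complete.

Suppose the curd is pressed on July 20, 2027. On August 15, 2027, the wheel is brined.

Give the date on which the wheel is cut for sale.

The curd is pressed: Jul 20, 2027.
The rind has formed: Jul 20, 2027 + 31 days = Aug 20, 2027.
The wheel is brined: Aug 15, 2027.
The first turning is done: Aug 15, 2027 + 2 weeks = Aug 29, 2027.
Affinage is complete: Aug 29, 2027 + 39 days = Oct 7, 2027.
Both prerequisites met — the rind has formed (Aug 20, 2027), affinage is complete (Oct 7, 2027); the later is Oct 7, 2027.
The wheel is cut for sale: Oct 7, 2027 + 3 days = Oct 10, 2027.

October 10, 2027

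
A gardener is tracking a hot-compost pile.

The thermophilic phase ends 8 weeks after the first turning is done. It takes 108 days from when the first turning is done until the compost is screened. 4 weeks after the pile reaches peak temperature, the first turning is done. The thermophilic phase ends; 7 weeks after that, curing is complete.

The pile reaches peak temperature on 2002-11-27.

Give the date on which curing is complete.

The pile reaches peak temperature: Nov 27, 2002.
The first turning is done: Nov 27, 2002 + 4 weeks = Dec 25, 2002.
The thermophilic phase ends: Dec 25, 2002 + 8 weeks = Feb 19, 2003.
Curing is complete: Feb 19, 2003 + 7 weeks = Apr 9, 2003.

2003-04-09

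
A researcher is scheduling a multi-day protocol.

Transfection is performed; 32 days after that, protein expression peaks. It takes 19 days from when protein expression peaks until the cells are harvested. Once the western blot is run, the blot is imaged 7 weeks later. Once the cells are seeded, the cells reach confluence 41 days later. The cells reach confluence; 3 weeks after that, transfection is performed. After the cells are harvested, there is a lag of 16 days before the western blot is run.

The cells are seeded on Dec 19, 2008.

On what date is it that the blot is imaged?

Jun 15, 2009

The cells are seeded: Dec 19, 2008.
The cells reach confluence: Dec 19, 2008 + 41 days = Jan 29, 2009.
Transfection is performed: Jan 29, 2009 + 3 weeks = Feb 19, 2009.
Protein expression peaks: Feb 19, 2009 + 32 days = Mar 23, 2009.
The cells are harvested: Mar 23, 2009 + 19 days = Apr 11, 2009.
The western blot is run: Apr 11, 2009 + 16 days = Apr 27, 2009.
The blot is imaged: Apr 27, 2009 + 7 weeks = Jun 15, 2009.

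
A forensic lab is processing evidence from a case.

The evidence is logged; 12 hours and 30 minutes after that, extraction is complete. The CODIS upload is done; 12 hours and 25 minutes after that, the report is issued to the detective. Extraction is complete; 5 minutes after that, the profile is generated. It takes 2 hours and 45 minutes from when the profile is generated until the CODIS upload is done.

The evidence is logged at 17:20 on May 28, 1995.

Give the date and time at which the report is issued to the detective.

The evidence is logged: 17:20 May 28, 1995.
Extraction is complete: 17:20 May 28, 1995 + 12h30m = 05:50 May 29, 1995.
The profile is generated: 05:50 May 29, 1995 + 5m = 05:55 May 29, 1995.
The CODIS upload is done: 05:55 May 29, 1995 + 2h45m = 08:40 May 29, 1995.
The report is issued to the detective: 08:40 May 29, 1995 + 12h25m = 21:05 May 29, 1995.

21:05 on May 29, 1995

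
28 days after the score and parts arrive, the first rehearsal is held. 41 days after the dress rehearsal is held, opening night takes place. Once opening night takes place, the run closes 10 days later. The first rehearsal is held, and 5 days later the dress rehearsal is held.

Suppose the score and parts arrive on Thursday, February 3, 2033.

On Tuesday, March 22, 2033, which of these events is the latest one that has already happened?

The score and parts arrive: Feb 3, 2033.
The first rehearsal is held: Feb 3, 2033 + 28 days = Mar 3, 2033.
The dress rehearsal is held: Mar 3, 2033 + 5 days = Mar 8, 2033.
Opening night takes place: Mar 8, 2033 + 41 days = Apr 18, 2033.
The run closes: Apr 18, 2033 + 10 days = Apr 28, 2033.
Mar 22, 2033 falls between when the dress rehearsal is held (Mar 8, 2033) and when opening night takes place (Apr 18, 2033).

The dress rehearsal is held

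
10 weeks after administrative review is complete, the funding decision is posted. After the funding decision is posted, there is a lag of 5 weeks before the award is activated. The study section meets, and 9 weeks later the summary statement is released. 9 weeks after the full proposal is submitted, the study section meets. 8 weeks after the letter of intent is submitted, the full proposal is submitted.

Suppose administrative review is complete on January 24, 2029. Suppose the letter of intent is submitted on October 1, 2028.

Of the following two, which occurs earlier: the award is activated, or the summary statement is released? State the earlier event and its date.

Administrative review is complete: Jan 24, 2029.
The funding decision is posted: Jan 24, 2029 + 10 weeks = Apr 4, 2029.
The award is activated: Apr 4, 2029 + 5 weeks = May 9, 2029.
The letter of intent is submitted: Oct 1, 2028.
The full proposal is submitted: Oct 1, 2028 + 8 weeks = Nov 26, 2028.
The study section meets: Nov 26, 2028 + 9 weeks = Jan 28, 2029.
The summary statement is released: Jan 28, 2029 + 9 weeks = Apr 1, 2029.
Comparing: the award is activated on May 9, 2029 vs the summary statement is released on Apr 1, 2029. Earlier: the summary statement is released.

The summary statement is released — April 1, 2029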